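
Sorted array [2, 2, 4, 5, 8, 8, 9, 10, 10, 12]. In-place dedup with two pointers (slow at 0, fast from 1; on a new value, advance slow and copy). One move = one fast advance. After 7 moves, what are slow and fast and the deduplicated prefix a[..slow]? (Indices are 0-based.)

slow=5, fast=8, prefix=[2, 4, 5, 8, 9, 10]

slow=0 fast=1: a[fast]=2=a[slow] dup, fast++
slow=0 fast=2: a[fast]=4≠a[slow]=2 write a[1]=4, slow++,fast++
slow=1 fast=3: a[fast]=5≠a[slow]=4 write a[2]=5, slow++,fast++
slow=2 fast=4: a[fast]=8≠a[slow]=5 write a[3]=8, slow++,fast++
slow=3 fast=5: a[fast]=8=a[slow] dup, fast++
slow=3 fast=6: a[fast]=9≠a[slow]=8 write a[4]=9, slow++,fast++
slow=4 fast=7: a[fast]=10≠a[slow]=9 write a[5]=10, slow++,fast++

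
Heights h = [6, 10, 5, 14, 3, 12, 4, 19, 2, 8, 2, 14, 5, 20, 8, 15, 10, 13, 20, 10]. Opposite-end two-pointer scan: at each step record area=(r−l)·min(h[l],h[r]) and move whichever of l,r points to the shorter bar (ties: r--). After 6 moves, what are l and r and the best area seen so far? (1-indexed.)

[1,20] min(6,10)*19=114 best=114 * → l++
[2,20] min(10,10)*18=180 best=180 * → r--
[2,19] min(10,20)*17=170 best=180 → l++
[3,19] min(5,20)*16=80 best=180 → l++
[4,19] min(14,20)*15=210 best=210 * → l++
[5,19] min(3,20)*14=42 best=210 → l++

l=6, r=19, best area=210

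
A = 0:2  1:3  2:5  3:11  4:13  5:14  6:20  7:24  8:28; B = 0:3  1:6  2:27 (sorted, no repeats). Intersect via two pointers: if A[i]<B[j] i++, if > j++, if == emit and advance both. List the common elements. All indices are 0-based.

[i=0,j=0] 2<3 → i++
[i=1,j=0] 3==3 emit → i++,j++
[i=2,j=1] 5<6 → i++
[i=3,j=1] 11>6 → j++
[i=3,j=2] 11<27 → i++
[i=4,j=2] 13<27 → i++
[i=5,j=2] 14<27 → i++
[i=6,j=2] 20<27 → i++
[i=7,j=2] 24<27 → i++
[i=8,j=2] 28>27 → j++

intersection = [3]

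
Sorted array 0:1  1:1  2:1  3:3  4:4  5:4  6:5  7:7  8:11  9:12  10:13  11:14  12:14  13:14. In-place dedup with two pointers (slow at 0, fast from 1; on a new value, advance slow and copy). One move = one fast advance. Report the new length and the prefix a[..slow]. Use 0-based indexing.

(s=0,f=1) a[fast]=1=a[slow] dup → fast++
(s=0,f=2) a[fast]=1=a[slow] dup → fast++
(s=0,f=3) a[fast]=3≠a[slow]=1 write a[1]=3 → slow++,fast++
(s=1,f=4) a[fast]=4≠a[slow]=3 write a[2]=4 → slow++,fast++
(s=2,f=5) a[fast]=4=a[slow] dup → fast++
(s=2,f=6) a[fast]=5≠a[slow]=4 write a[3]=5 → slow++,fast++
(s=3,f=7) a[fast]=7≠a[slow]=5 write a[4]=7 → slow++,fast++
(s=4,f=8) a[fast]=11≠a[slow]=7 write a[5]=11 → slow++,fast++
(s=5,f=9) a[fast]=12≠a[slow]=11 write a[6]=12 → slow++,fast++
(s=6,f=10) a[fast]=13≠a[slow]=12 write a[7]=13 → slow++,fast++
(s=7,f=11) a[fast]=14≠a[slow]=13 write a[8]=14 → slow++,fast++
(s=8,f=12) a[fast]=14=a[slow] dup → fast++
(s=8,f=13) a[fast]=14=a[slow] dup → fast++

length 9; prefix = [1, 3, 4, 5, 7, 11, 12, 13, 14]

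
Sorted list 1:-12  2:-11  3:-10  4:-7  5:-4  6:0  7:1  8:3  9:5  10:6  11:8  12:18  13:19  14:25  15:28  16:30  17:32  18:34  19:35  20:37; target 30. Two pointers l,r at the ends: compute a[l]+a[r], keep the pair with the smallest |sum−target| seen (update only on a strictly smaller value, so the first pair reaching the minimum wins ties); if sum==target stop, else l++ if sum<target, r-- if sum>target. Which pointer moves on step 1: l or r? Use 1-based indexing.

l

[1,20] -12+37=25 d=5 * → l++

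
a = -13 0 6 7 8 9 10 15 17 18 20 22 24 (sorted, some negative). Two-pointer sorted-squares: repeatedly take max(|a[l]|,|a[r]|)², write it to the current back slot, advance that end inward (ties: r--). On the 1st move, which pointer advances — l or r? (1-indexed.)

r

l=1 r=13: |-13|<=|24| out[13]=576, r--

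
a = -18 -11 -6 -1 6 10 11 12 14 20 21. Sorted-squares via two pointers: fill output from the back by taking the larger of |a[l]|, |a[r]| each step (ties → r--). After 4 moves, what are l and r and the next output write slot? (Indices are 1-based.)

[1,11] |-18|<=|21| out[11]=441 → r--
[1,10] |-18|<=|20| out[10]=400 → r--
[1,9] |-18|>|14| out[9]=324 → l++
[2,9] |-11|<=|14| out[8]=196 → r--

l=2, r=8, next write slot=7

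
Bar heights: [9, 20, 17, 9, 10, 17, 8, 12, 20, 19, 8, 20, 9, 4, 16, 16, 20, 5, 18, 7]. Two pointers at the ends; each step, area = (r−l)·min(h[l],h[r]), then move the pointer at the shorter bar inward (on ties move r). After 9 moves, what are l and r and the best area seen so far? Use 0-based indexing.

[0,19] min(9,7)*19=133 best=133 * → r--
[0,18] min(9,18)*18=162 best=162 * → l++
[1,18] min(20,18)*17=306 best=306 * → r--
[1,17] min(20,5)*16=80 best=306 → r--
[1,16] min(20,20)*15=300 best=306 → r--
[1,15] min(20,16)*14=224 best=306 → r--
[1,14] min(20,16)*13=208 best=306 → r--
[1,13] min(20,4)*12=48 best=306 → r--
[1,12] min(20,9)*11=99 best=306 → r--

l=1, r=11, best area=306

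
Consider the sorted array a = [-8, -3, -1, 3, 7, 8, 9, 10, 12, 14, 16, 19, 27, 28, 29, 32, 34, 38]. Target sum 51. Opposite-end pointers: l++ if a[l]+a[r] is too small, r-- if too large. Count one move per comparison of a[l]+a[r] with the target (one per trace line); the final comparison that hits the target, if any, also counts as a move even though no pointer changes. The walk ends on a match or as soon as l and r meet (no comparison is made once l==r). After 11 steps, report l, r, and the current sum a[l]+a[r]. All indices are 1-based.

l=11, r=17, sum=50

l=1 r=18: -8+38=30 <51, l++
l=2 r=18: -3+38=35 <51, l++
l=3 r=18: -1+38=37 <51, l++
l=4 r=18: 3+38=41 <51, l++
l=5 r=18: 7+38=45 <51, l++
l=6 r=18: 8+38=46 <51, l++
l=7 r=18: 9+38=47 <51, l++
l=8 r=18: 10+38=48 <51, l++
l=9 r=18: 12+38=50 <51, l++
l=10 r=18: 14+38=52 >51, r--
l=10 r=17: 14+34=48 <51, l++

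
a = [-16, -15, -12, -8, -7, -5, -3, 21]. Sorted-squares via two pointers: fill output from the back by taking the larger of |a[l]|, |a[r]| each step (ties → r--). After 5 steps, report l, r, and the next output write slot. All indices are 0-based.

l=4, r=6, next write slot=2

[0,7] |-16|<=|21| out[7]=441 → r--
[0,6] |-16|>|-3| out[6]=256 → l++
[1,6] |-15|>|-3| out[5]=225 → l++
[2,6] |-12|>|-3| out[4]=144 → l++
[3,6] |-8|>|-3| out[3]=64 → l++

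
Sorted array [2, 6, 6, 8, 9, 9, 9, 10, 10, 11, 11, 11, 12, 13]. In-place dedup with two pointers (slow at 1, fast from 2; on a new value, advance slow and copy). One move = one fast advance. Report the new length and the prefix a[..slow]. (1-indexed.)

(s=1,f=2) a[fast]=6≠a[slow]=2 write a[2]=6 → slow++,fast++
(s=2,f=3) a[fast]=6=a[slow] dup → fast++
(s=2,f=4) a[fast]=8≠a[slow]=6 write a[3]=8 → slow++,fast++
(s=3,f=5) a[fast]=9≠a[slow]=8 write a[4]=9 → slow++,fast++
(s=4,f=6) a[fast]=9=a[slow] dup → fast++
(s=4,f=7) a[fast]=9=a[slow] dup → fast++
(s=4,f=8) a[fast]=10≠a[slow]=9 write a[5]=10 → slow++,fast++
(s=5,f=9) a[fast]=10=a[slow] dup → fast++
(s=5,f=10) a[fast]=11≠a[slow]=10 write a[6]=11 → slow++,fast++
(s=6,f=11) a[fast]=11=a[slow] dup → fast++
(s=6,f=12) a[fast]=11=a[slow] dup → fast++
(s=6,f=13) a[fast]=12≠a[slow]=11 write a[7]=12 → slow++,fast++
(s=7,f=14) a[fast]=13≠a[slow]=12 write a[8]=13 → slow++,fast++

length 8; prefix = [2, 6, 8, 9, 10, 11, 12, 13]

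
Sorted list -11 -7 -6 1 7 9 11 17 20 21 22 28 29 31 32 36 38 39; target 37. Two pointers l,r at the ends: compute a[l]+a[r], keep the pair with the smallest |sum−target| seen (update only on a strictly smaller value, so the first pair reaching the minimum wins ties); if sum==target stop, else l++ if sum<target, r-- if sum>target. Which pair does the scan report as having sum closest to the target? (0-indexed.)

pair (1, 36) with sum 37 (|Δ|=0)

l=0 r=17: -11+39=28 d=9 *, l++
l=1 r=17: -7+39=32 d=5 *, l++
l=2 r=17: -6+39=33 d=4 *, l++
l=3 r=17: 1+39=40 d=3 *, r--
l=3 r=16: 1+38=39 d=2 *, r--
l=3 r=15: 1+36=37 d=0 *, stop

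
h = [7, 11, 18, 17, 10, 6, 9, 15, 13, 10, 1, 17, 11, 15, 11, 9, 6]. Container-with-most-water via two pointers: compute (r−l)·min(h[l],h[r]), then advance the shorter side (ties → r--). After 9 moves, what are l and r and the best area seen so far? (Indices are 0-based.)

[0,16] min(7,6)*16=96 best=96 * → r--
[0,15] min(7,9)*15=105 best=105 * → l++
[1,15] min(11,9)*14=126 best=126 * → r--
[1,14] min(11,11)*13=143 best=143 * → r--
[1,13] min(11,15)*12=132 best=143 → l++
[2,13] min(18,15)*11=165 best=165 * → r--
[2,12] min(18,11)*10=110 best=165 → r--
[2,11] min(18,17)*9=153 best=165 → r--
[2,10] min(18,1)*8=8 best=165 → r--

l=2, r=9, best area=165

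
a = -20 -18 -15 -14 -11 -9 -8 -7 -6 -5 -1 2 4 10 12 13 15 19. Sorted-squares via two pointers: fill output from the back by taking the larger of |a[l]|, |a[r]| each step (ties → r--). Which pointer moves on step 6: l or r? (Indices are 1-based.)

l

[1,18] |-20|>|19| out[18]=400 → l++
[2,18] |-18|<=|19| out[17]=361 → r--
[2,17] |-18|>|15| out[16]=324 → l++
[3,17] |-15|<=|15| out[15]=225 → r--
[3,16] |-15|>|13| out[14]=225 → l++
[4,16] |-14|>|13| out[13]=196 → l++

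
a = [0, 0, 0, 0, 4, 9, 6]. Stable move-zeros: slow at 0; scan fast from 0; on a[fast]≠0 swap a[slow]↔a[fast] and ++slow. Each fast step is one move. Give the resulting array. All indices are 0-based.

(s=0,f=0) a[fast]=0 → fast++
(s=0,f=1) a[fast]=0 → fast++
(s=0,f=2) a[fast]=0 → fast++
(s=0,f=3) a[fast]=0 → fast++
(s=0,f=4) a[fast]=4≠0 swap→a[0]=4 → slow++,fast++
(s=1,f=5) a[fast]=9≠0 swap→a[1]=9 → slow++,fast++
(s=2,f=6) a[fast]=6≠0 swap→a[2]=6 → slow++,fast++

[4, 9, 6, 0, 0, 0, 0]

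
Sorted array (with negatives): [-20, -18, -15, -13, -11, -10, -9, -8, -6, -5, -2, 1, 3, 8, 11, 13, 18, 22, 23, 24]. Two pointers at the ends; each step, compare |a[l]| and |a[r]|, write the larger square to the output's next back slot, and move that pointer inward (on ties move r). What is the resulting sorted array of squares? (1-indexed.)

[1, 4, 9, 25, 36, 64, 64, 81, 100, 121, 121, 169, 169, 225, 324, 324, 400, 484, 529, 576]

l=1 r=20: |-20|<=|24| out[20]=576, r--
l=1 r=19: |-20|<=|23| out[19]=529, r--
l=1 r=18: |-20|<=|22| out[18]=484, r--
l=1 r=17: |-20|>|18| out[17]=400, l++
l=2 r=17: |-18|<=|18| out[16]=324, r--
l=2 r=16: |-18|>|13| out[15]=324, l++
l=3 r=16: |-15|>|13| out[14]=225, l++
l=4 r=16: |-13|<=|13| out[13]=169, r--
l=4 r=15: |-13|>|11| out[12]=169, l++
l=5 r=15: |-11|<=|11| out[11]=121, r--
l=5 r=14: |-11|>|8| out[10]=121, l++
l=6 r=14: |-10|>|8| out[9]=100, l++
l=7 r=14: |-9|>|8| out[8]=81, l++
l=8 r=14: |-8|<=|8| out[7]=64, r--
l=8 r=13: |-8|>|3| out[6]=64, l++
l=9 r=13: |-6|>|3| out[5]=36, l++
l=10 r=13: |-5|>|3| out[4]=25, l++
l=11 r=13: |-2|<=|3| out[3]=9, r--
l=11 r=12: |-2|>|1| out[2]=4, l++
l=12 r=12: |1|<=|1| out[1]=1, r--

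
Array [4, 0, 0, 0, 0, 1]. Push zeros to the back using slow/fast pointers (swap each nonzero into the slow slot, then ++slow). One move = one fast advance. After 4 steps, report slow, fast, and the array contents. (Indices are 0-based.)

slow=0 fast=0: a[fast]=4≠0 swap→a[0]=4, slow++,fast++
slow=1 fast=1: a[fast]=0, fast++
slow=1 fast=2: a[fast]=0, fast++
slow=1 fast=3: a[fast]=0, fast++

slow=1, fast=4, a=[4, 0, 0, 0, 0, 1]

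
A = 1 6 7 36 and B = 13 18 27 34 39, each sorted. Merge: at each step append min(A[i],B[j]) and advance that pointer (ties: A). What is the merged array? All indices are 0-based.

i=0 j=0: A[i]=1<=B[j]=13 take 1, i++
i=1 j=0: A[i]=6<=B[j]=13 take 6, i++
i=2 j=0: A[i]=7<=B[j]=13 take 7, i++
i=3 j=0: A[i]=36>B[j]=13 take 13, j++
i=3 j=1: A[i]=36>B[j]=18 take 18, j++
i=3 j=2: A[i]=36>B[j]=27 take 27, j++
i=3 j=3: A[i]=36>B[j]=34 take 34, j++
i=3 j=4: A[i]=36<=B[j]=39 take 36, i++
i=4 j=4: A done, take B[j]=39, j++

[1, 6, 7, 13, 18, 27, 34, 36, 39]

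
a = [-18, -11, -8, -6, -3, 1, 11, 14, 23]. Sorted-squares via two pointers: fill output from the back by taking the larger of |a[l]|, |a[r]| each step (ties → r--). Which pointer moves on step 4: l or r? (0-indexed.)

l=0 r=8: |-18|<=|23| out[8]=529, r--
l=0 r=7: |-18|>|14| out[7]=324, l++
l=1 r=7: |-11|<=|14| out[6]=196, r--
l=1 r=6: |-11|<=|11| out[5]=121, r--

r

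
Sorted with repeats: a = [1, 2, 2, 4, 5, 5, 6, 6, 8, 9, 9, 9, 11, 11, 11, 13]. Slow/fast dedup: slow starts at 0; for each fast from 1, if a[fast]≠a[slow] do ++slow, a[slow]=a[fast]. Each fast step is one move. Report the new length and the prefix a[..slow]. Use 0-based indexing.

(s=0,f=1) a[fast]=2≠a[slow]=1 write a[1]=2 → slow++,fast++
(s=1,f=2) a[fast]=2=a[slow] dup → fast++
(s=1,f=3) a[fast]=4≠a[slow]=2 write a[2]=4 → slow++,fast++
(s=2,f=4) a[fast]=5≠a[slow]=4 write a[3]=5 → slow++,fast++
(s=3,f=5) a[fast]=5=a[slow] dup → fast++
(s=3,f=6) a[fast]=6≠a[slow]=5 write a[4]=6 → slow++,fast++
(s=4,f=7) a[fast]=6=a[slow] dup → fast++
(s=4,f=8) a[fast]=8≠a[slow]=6 write a[5]=8 → slow++,fast++
(s=5,f=9) a[fast]=9≠a[slow]=8 write a[6]=9 → slow++,fast++
(s=6,f=10) a[fast]=9=a[slow] dup → fast++
(s=6,f=11) a[fast]=9=a[slow] dup → fast++
(s=6,f=12) a[fast]=11≠a[slow]=9 write a[7]=11 → slow++,fast++
(s=7,f=13) a[fast]=11=a[slow] dup → fast++
(s=7,f=14) a[fast]=11=a[slow] dup → fast++
(s=7,f=15) a[fast]=13≠a[slow]=11 write a[8]=13 → slow++,fast++

length 9; prefix = [1, 2, 4, 5, 6, 8, 9, 11, 13]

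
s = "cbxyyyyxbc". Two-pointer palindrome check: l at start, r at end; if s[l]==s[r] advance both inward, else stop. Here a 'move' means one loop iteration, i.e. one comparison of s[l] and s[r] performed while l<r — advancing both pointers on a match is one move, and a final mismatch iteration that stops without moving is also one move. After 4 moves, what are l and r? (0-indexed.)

[0,9] 'c'=='c' → l++,r--
[1,8] 'b'=='b' → l++,r--
[2,7] 'x'=='x' → l++,r--
[3,6] 'y'=='y' → l++,r--

l=4, r=5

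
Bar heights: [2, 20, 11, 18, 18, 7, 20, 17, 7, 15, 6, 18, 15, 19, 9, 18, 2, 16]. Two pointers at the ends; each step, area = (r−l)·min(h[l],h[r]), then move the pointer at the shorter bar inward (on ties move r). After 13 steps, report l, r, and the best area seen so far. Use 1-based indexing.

l=2, r=6, best area=256

[1,18] min(2,16)*17=34 best=34 * → l++
[2,18] min(20,16)*16=256 best=256 * → r--
[2,17] min(20,2)*15=30 best=256 → r--
[2,16] min(20,18)*14=252 best=256 → r--
[2,15] min(20,9)*13=117 best=256 → r--
[2,14] min(20,19)*12=228 best=256 → r--
[2,13] min(20,15)*11=165 best=256 → r--
[2,12] min(20,18)*10=180 best=256 → r--
[2,11] min(20,6)*9=54 best=256 → r--
[2,10] min(20,15)*8=120 best=256 → r--
[2,9] min(20,7)*7=49 best=256 → r--
[2,8] min(20,17)*6=102 best=256 → r--
[2,7] min(20,20)*5=100 best=256 → r--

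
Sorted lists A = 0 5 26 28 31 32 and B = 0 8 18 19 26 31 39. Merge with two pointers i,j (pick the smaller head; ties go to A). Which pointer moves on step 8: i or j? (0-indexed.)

i=0 j=0: A[i]=0<=B[j]=0 take 0, i++
i=1 j=0: A[i]=5>B[j]=0 take 0, j++
i=1 j=1: A[i]=5<=B[j]=8 take 5, i++
i=2 j=1: A[i]=26>B[j]=8 take 8, j++
i=2 j=2: A[i]=26>B[j]=18 take 18, j++
i=2 j=3: A[i]=26>B[j]=19 take 19, j++
i=2 j=4: A[i]=26<=B[j]=26 take 26, i++
i=3 j=4: A[i]=28>B[j]=26 take 26, j++

j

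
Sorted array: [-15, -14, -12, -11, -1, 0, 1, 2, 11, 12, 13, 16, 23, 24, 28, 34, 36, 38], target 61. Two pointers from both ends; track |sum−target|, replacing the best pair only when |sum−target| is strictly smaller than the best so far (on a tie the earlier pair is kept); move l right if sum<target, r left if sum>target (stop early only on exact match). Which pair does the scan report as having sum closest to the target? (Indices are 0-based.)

l=0 r=17: -15+38=23 d=38 *, l++
l=1 r=17: -14+38=24 d=37 *, l++
l=2 r=17: -12+38=26 d=35 *, l++
l=3 r=17: -11+38=27 d=34 *, l++
l=4 r=17: -1+38=37 d=24 *, l++
l=5 r=17: 0+38=38 d=23 *, l++
l=6 r=17: 1+38=39 d=22 *, l++
l=7 r=17: 2+38=40 d=21 *, l++
l=8 r=17: 11+38=49 d=12 *, l++
l=9 r=17: 12+38=50 d=11 *, l++
l=10 r=17: 13+38=51 d=10 *, l++
l=11 r=17: 16+38=54 d=7 *, l++
l=12 r=17: 23+38=61 d=0 *, stop

pair (23, 38) with sum 61 (|Δ|=0)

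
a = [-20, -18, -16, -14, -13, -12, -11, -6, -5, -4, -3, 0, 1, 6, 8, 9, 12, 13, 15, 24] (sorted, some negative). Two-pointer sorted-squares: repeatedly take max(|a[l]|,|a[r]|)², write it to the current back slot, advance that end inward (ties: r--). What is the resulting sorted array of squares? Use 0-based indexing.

[0,19] |-20|<=|24| out[19]=576 → r--
[0,18] |-20|>|15| out[18]=400 → l++
[1,18] |-18|>|15| out[17]=324 → l++
[2,18] |-16|>|15| out[16]=256 → l++
[3,18] |-14|<=|15| out[15]=225 → r--
[3,17] |-14|>|13| out[14]=196 → l++
[4,17] |-13|<=|13| out[13]=169 → r--
[4,16] |-13|>|12| out[12]=169 → l++
[5,16] |-12|<=|12| out[11]=144 → r--
[5,15] |-12|>|9| out[10]=144 → l++
[6,15] |-11|>|9| out[9]=121 → l++
[7,15] |-6|<=|9| out[8]=81 → r--
[7,14] |-6|<=|8| out[7]=64 → r--
[7,13] |-6|<=|6| out[6]=36 → r--
[7,12] |-6|>|1| out[5]=36 → l++
[8,12] |-5|>|1| out[4]=25 → l++
[9,12] |-4|>|1| out[3]=16 → l++
[10,12] |-3|>|1| out[2]=9 → l++
[11,12] |0|<=|1| out[1]=1 → r--
[11,11] |0|<=|0| out[0]=0 → r--

[0, 1, 9, 16, 25, 36, 36, 64, 81, 121, 144, 144, 169, 169, 196, 225, 256, 324, 400, 576]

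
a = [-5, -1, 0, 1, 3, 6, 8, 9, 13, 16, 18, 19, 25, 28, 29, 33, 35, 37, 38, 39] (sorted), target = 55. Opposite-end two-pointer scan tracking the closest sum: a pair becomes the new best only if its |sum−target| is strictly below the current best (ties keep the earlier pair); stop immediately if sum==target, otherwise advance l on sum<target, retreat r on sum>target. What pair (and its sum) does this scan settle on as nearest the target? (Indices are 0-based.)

pair (16, 39) with sum 55 (|Δ|=0)

[0,19] -5+39=34 d=21 * → l++
[1,19] -1+39=38 d=17 * → l++
[2,19] 0+39=39 d=16 * → l++
[3,19] 1+39=40 d=15 * → l++
[4,19] 3+39=42 d=13 * → l++
[5,19] 6+39=45 d=10 * → l++
[6,19] 8+39=47 d=8 * → l++
[7,19] 9+39=48 d=7 * → l++
[8,19] 13+39=52 d=3 * → l++
[9,19] 16+39=55 d=0 * → stop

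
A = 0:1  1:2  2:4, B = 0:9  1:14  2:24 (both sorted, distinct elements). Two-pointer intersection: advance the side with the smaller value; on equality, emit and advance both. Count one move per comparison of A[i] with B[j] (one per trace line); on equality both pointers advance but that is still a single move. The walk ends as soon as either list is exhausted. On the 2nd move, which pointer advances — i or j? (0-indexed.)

i=0 j=0: 1<9, i++
i=1 j=0: 2<9, i++

i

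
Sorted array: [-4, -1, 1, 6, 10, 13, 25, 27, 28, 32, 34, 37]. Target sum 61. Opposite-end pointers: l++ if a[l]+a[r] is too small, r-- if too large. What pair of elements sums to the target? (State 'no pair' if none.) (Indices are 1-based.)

(27, 34)

l=1 r=12: -4+37=33 <61, l++
l=2 r=12: -1+37=36 <61, l++
l=3 r=12: 1+37=38 <61, l++
l=4 r=12: 6+37=43 <61, l++
l=5 r=12: 10+37=47 <61, l++
l=6 r=12: 13+37=50 <61, l++
l=7 r=12: 25+37=62 >61, r--
l=7 r=11: 25+34=59 <61, l++
l=8 r=11: 27+34=61, found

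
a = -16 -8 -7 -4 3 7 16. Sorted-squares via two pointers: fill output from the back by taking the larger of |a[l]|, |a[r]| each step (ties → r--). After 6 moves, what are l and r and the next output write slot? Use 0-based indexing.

l=0 r=6: |-16|<=|16| out[6]=256, r--
l=0 r=5: |-16|>|7| out[5]=256, l++
l=1 r=5: |-8|>|7| out[4]=64, l++
l=2 r=5: |-7|<=|7| out[3]=49, r--
l=2 r=4: |-7|>|3| out[2]=49, l++
l=3 r=4: |-4|>|3| out[1]=16, l++

l=4, r=4, next write slot=0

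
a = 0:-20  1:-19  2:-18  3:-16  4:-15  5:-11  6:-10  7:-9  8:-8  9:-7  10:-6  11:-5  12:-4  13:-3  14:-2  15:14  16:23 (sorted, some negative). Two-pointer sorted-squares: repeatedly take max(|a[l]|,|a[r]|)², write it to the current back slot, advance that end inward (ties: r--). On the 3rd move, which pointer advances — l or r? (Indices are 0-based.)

[0,16] |-20|<=|23| out[16]=529 → r--
[0,15] |-20|>|14| out[15]=400 → l++
[1,15] |-19|>|14| out[14]=361 → l++

l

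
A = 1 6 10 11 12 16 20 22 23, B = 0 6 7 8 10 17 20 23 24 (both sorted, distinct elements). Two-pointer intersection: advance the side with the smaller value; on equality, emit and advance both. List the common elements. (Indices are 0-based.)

[i=0,j=0] 1>0 → j++
[i=0,j=1] 1<6 → i++
[i=1,j=1] 6==6 emit → i++,j++
[i=2,j=2] 10>7 → j++
[i=2,j=3] 10>8 → j++
[i=2,j=4] 10==10 emit → i++,j++
[i=3,j=5] 11<17 → i++
[i=4,j=5] 12<17 → i++
[i=5,j=5] 16<17 → i++
[i=6,j=5] 20>17 → j++
[i=6,j=6] 20==20 emit → i++,j++
[i=7,j=7] 22<23 → i++
[i=8,j=7] 23==23 emit → i++,j++

intersection = [6, 10, 20, 23]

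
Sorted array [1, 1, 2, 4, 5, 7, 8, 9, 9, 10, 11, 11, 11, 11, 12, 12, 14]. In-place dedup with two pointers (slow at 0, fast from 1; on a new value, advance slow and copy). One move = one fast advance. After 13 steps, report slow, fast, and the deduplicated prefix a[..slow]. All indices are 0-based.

slow=0 fast=1: a[fast]=1=a[slow] dup, fast++
slow=0 fast=2: a[fast]=2≠a[slow]=1 write a[1]=2, slow++,fast++
slow=1 fast=3: a[fast]=4≠a[slow]=2 write a[2]=4, slow++,fast++
slow=2 fast=4: a[fast]=5≠a[slow]=4 write a[3]=5, slow++,fast++
slow=3 fast=5: a[fast]=7≠a[slow]=5 write a[4]=7, slow++,fast++
slow=4 fast=6: a[fast]=8≠a[slow]=7 write a[5]=8, slow++,fast++
slow=5 fast=7: a[fast]=9≠a[slow]=8 write a[6]=9, slow++,fast++
slow=6 fast=8: a[fast]=9=a[slow] dup, fast++
slow=6 fast=9: a[fast]=10≠a[slow]=9 write a[7]=10, slow++,fast++
slow=7 fast=10: a[fast]=11≠a[slow]=10 write a[8]=11, slow++,fast++
slow=8 fast=11: a[fast]=11=a[slow] dup, fast++
slow=8 fast=12: a[fast]=11=a[slow] dup, fast++
slow=8 fast=13: a[fast]=11=a[slow] dup, fast++

slow=8, fast=14, prefix=[1, 2, 4, 5, 7, 8, 9, 10, 11]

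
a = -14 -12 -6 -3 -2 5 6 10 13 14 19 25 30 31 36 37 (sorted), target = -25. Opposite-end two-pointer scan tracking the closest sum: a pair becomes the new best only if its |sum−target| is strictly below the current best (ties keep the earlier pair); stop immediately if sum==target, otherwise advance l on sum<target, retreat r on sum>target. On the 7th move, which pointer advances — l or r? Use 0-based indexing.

[0,15] -14+37=23 d=48 * → r--
[0,14] -14+36=22 d=47 * → r--
[0,13] -14+31=17 d=42 * → r--
[0,12] -14+30=16 d=41 * → r--
[0,11] -14+25=11 d=36 * → r--
[0,10] -14+19=5 d=30 * → r--
[0,9] -14+14=0 d=25 * → r--

r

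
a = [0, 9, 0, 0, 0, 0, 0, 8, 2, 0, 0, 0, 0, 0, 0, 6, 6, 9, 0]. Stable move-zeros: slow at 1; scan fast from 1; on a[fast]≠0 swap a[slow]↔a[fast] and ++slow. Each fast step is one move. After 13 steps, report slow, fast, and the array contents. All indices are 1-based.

slow=4, fast=14, a=[9, 8, 2, 0, 0, 0, 0, 0, 0, 0, 0, 0, 0, 0, 0, 6, 6, 9, 0]

slow=1 fast=1: a[fast]=0, fast++
slow=1 fast=2: a[fast]=9≠0 swap→a[1]=9, slow++,fast++
slow=2 fast=3: a[fast]=0, fast++
slow=2 fast=4: a[fast]=0, fast++
slow=2 fast=5: a[fast]=0, fast++
slow=2 fast=6: a[fast]=0, fast++
slow=2 fast=7: a[fast]=0, fast++
slow=2 fast=8: a[fast]=8≠0 swap→a[2]=8, slow++,fast++
slow=3 fast=9: a[fast]=2≠0 swap→a[3]=2, slow++,fast++
slow=4 fast=10: a[fast]=0, fast++
slow=4 fast=11: a[fast]=0, fast++
slow=4 fast=12: a[fast]=0, fast++
slow=4 fast=13: a[fast]=0, fast++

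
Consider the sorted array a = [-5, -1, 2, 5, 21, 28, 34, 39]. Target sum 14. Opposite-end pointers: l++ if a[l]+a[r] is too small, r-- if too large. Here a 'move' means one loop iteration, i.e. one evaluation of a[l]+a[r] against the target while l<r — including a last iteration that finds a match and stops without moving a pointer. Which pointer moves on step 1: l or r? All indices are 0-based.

[0,7] -5+39=34 >14 → r--

r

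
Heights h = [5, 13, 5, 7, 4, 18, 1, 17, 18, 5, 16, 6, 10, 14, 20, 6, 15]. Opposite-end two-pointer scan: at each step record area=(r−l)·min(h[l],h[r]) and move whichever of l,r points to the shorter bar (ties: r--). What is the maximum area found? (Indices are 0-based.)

l=0 r=16: min(5,15)*16=80 best=80 *, l++
l=1 r=16: min(13,15)*15=195 best=195 *, l++
l=2 r=16: min(5,15)*14=70 best=195, l++
l=3 r=16: min(7,15)*13=91 best=195, l++
l=4 r=16: min(4,15)*12=48 best=195, l++
l=5 r=16: min(18,15)*11=165 best=195, r--
l=5 r=15: min(18,6)*10=60 best=195, r--
l=5 r=14: min(18,20)*9=162 best=195, l++
l=6 r=14: min(1,20)*8=8 best=195, l++
l=7 r=14: min(17,20)*7=119 best=195, l++
l=8 r=14: min(18,20)*6=108 best=195, l++
l=9 r=14: min(5,20)*5=25 best=195, l++
l=10 r=14: min(16,20)*4=64 best=195, l++
l=11 r=14: min(6,20)*3=18 best=195, l++
l=12 r=14: min(10,20)*2=20 best=195, l++
l=13 r=14: min(14,20)*1=14 best=195, l++

max area = 195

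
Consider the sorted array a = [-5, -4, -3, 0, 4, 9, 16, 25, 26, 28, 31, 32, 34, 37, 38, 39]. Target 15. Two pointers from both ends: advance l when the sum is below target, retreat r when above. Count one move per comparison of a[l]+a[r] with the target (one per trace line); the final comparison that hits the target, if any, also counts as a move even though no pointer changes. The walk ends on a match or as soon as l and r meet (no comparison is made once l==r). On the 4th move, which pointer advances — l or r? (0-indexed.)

r

l=0 r=15: -5+39=34 >15, r--
l=0 r=14: -5+38=33 >15, r--
l=0 r=13: -5+37=32 >15, r--
l=0 r=12: -5+34=29 >15, r--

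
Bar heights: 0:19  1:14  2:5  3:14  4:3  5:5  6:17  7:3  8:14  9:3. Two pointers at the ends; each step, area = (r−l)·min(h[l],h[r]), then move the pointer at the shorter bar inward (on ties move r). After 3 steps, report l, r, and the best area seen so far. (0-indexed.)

[0,9] min(19,3)*9=27 best=27 * → r--
[0,8] min(19,14)*8=112 best=112 * → r--
[0,7] min(19,3)*7=21 best=112 → r--

l=0, r=6, best area=112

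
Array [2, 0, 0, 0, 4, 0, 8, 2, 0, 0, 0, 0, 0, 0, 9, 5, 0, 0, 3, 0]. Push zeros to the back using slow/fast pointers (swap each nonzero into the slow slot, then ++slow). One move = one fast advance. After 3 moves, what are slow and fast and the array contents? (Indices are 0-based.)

slow=1, fast=3, a=[2, 0, 0, 0, 4, 0, 8, 2, 0, 0, 0, 0, 0, 0, 9, 5, 0, 0, 3, 0]

slow=0 fast=0: a[fast]=2≠0 swap→a[0]=2, slow++,fast++
slow=1 fast=1: a[fast]=0, fast++
slow=1 fast=2: a[fast]=0, fast++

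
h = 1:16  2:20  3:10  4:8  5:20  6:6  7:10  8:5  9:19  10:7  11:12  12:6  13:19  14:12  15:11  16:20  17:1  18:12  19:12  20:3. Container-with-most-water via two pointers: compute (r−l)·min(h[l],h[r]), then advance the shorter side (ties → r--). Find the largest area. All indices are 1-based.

max area = 280

[1,20] min(16,3)*19=57 best=57 * → r--
[1,19] min(16,12)*18=216 best=216 * → r--
[1,18] min(16,12)*17=204 best=216 → r--
[1,17] min(16,1)*16=16 best=216 → r--
[1,16] min(16,20)*15=240 best=240 * → l++
[2,16] min(20,20)*14=280 best=280 * → r--
[2,15] min(20,11)*13=143 best=280 → r--
[2,14] min(20,12)*12=144 best=280 → r--
[2,13] min(20,19)*11=209 best=280 → r--
[2,12] min(20,6)*10=60 best=280 → r--
[2,11] min(20,12)*9=108 best=280 → r--
[2,10] min(20,7)*8=56 best=280 → r--
[2,9] min(20,19)*7=133 best=280 → r--
[2,8] min(20,5)*6=30 best=280 → r--
[2,7] min(20,10)*5=50 best=280 → r--
[2,6] min(20,6)*4=24 best=280 → r--
[2,5] min(20,20)*3=60 best=280 → r--
[2,4] min(20,8)*2=16 best=280 → r--
[2,3] min(20,10)*1=10 best=280 → r--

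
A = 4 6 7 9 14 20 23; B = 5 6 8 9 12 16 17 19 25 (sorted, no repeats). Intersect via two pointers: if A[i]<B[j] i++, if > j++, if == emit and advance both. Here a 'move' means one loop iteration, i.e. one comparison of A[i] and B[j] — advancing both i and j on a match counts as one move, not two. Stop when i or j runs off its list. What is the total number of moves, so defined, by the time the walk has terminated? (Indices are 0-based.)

[i=0,j=0] 4<5 → i++
[i=1,j=0] 6>5 → j++
[i=1,j=1] 6==6 emit → i++,j++
[i=2,j=2] 7<8 → i++
[i=3,j=2] 9>8 → j++
[i=3,j=3] 9==9 emit → i++,j++
[i=4,j=4] 14>12 → j++
[i=4,j=5] 14<16 → i++
[i=5,j=5] 20>16 → j++
[i=5,j=6] 20>17 → j++
[i=5,j=7] 20>19 → j++
[i=5,j=8] 20<25 → i++
[i=6,j=8] 23<25 → i++

13 moves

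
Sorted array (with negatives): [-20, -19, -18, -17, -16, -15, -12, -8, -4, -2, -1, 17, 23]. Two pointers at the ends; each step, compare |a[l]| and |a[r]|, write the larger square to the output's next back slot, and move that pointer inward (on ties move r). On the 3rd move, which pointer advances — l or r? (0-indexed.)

[0,12] |-20|<=|23| out[12]=529 → r--
[0,11] |-20|>|17| out[11]=400 → l++
[1,11] |-19|>|17| out[10]=361 → l++

l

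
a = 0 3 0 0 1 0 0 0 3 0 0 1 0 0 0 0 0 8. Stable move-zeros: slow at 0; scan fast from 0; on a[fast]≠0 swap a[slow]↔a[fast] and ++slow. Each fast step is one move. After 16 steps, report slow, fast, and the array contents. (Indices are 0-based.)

(s=0,f=0) a[fast]=0 → fast++
(s=0,f=1) a[fast]=3≠0 swap→a[0]=3 → slow++,fast++
(s=1,f=2) a[fast]=0 → fast++
(s=1,f=3) a[fast]=0 → fast++
(s=1,f=4) a[fast]=1≠0 swap→a[1]=1 → slow++,fast++
(s=2,f=5) a[fast]=0 → fast++
(s=2,f=6) a[fast]=0 → fast++
(s=2,f=7) a[fast]=0 → fast++
(s=2,f=8) a[fast]=3≠0 swap→a[2]=3 → slow++,fast++
(s=3,f=9) a[fast]=0 → fast++
(s=3,f=10) a[fast]=0 → fast++
(s=3,f=11) a[fast]=1≠0 swap→a[3]=1 → slow++,fast++
(s=4,f=12) a[fast]=0 → fast++
(s=4,f=13) a[fast]=0 → fast++
(s=4,f=14) a[fast]=0 → fast++
(s=4,f=15) a[fast]=0 → fast++

slow=4, fast=16, a=[3, 1, 3, 1, 0, 0, 0, 0, 0, 0, 0, 0, 0, 0, 0, 0, 0, 8]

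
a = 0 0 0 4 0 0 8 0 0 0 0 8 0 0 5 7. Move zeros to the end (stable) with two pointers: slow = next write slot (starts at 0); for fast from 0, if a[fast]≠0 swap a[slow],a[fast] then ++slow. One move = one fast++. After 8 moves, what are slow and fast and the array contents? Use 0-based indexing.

slow=2, fast=8, a=[4, 8, 0, 0, 0, 0, 0, 0, 0, 0, 0, 8, 0, 0, 5, 7]

slow=0 fast=0: a[fast]=0, fast++
slow=0 fast=1: a[fast]=0, fast++
slow=0 fast=2: a[fast]=0, fast++
slow=0 fast=3: a[fast]=4≠0 swap→a[0]=4, slow++,fast++
slow=1 fast=4: a[fast]=0, fast++
slow=1 fast=5: a[fast]=0, fast++
slow=1 fast=6: a[fast]=8≠0 swap→a[1]=8, slow++,fast++
slow=2 fast=7: a[fast]=0, fast++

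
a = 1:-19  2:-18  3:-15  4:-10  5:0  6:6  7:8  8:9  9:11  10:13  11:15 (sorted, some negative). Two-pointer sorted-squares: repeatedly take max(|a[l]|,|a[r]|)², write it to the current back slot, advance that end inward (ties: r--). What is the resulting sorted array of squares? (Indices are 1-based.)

[0, 36, 64, 81, 100, 121, 169, 225, 225, 324, 361]

l=1 r=11: |-19|>|15| out[11]=361, l++
l=2 r=11: |-18|>|15| out[10]=324, l++
l=3 r=11: |-15|<=|15| out[9]=225, r--
l=3 r=10: |-15|>|13| out[8]=225, l++
l=4 r=10: |-10|<=|13| out[7]=169, r--
l=4 r=9: |-10|<=|11| out[6]=121, r--
l=4 r=8: |-10|>|9| out[5]=100, l++
l=5 r=8: |0|<=|9| out[4]=81, r--
l=5 r=7: |0|<=|8| out[3]=64, r--
l=5 r=6: |0|<=|6| out[2]=36, r--
l=5 r=5: |0|<=|0| out[1]=0, r--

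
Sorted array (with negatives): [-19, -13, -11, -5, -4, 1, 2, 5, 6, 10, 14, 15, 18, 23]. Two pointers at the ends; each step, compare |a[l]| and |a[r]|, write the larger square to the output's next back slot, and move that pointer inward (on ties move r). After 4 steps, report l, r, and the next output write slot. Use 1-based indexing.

l=2, r=11, next write slot=10

[1,14] |-19|<=|23| out[14]=529 → r--
[1,13] |-19|>|18| out[13]=361 → l++
[2,13] |-13|<=|18| out[12]=324 → r--
[2,12] |-13|<=|15| out[11]=225 → r--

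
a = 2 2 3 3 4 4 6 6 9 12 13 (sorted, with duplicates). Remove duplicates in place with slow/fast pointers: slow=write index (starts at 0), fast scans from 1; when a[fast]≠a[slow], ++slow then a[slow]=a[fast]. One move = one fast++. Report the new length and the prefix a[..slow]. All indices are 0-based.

slow=0 fast=1: a[fast]=2=a[slow] dup, fast++
slow=0 fast=2: a[fast]=3≠a[slow]=2 write a[1]=3, slow++,fast++
slow=1 fast=3: a[fast]=3=a[slow] dup, fast++
slow=1 fast=4: a[fast]=4≠a[slow]=3 write a[2]=4, slow++,fast++
slow=2 fast=5: a[fast]=4=a[slow] dup, fast++
slow=2 fast=6: a[fast]=6≠a[slow]=4 write a[3]=6, slow++,fast++
slow=3 fast=7: a[fast]=6=a[slow] dup, fast++
slow=3 fast=8: a[fast]=9≠a[slow]=6 write a[4]=9, slow++,fast++
slow=4 fast=9: a[fast]=12≠a[slow]=9 write a[5]=12, slow++,fast++
slow=5 fast=10: a[fast]=13≠a[slow]=12 write a[6]=13, slow++,fast++

length 7; prefix = [2, 3, 4, 6, 9, 12, 13]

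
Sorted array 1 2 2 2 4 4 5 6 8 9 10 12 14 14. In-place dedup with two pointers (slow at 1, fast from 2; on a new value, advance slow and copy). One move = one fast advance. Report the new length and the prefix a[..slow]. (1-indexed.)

(s=1,f=2) a[fast]=2≠a[slow]=1 write a[2]=2 → slow++,fast++
(s=2,f=3) a[fast]=2=a[slow] dup → fast++
(s=2,f=4) a[fast]=2=a[slow] dup → fast++
(s=2,f=5) a[fast]=4≠a[slow]=2 write a[3]=4 → slow++,fast++
(s=3,f=6) a[fast]=4=a[slow] dup → fast++
(s=3,f=7) a[fast]=5≠a[slow]=4 write a[4]=5 → slow++,fast++
(s=4,f=8) a[fast]=6≠a[slow]=5 write a[5]=6 → slow++,fast++
(s=5,f=9) a[fast]=8≠a[slow]=6 write a[6]=8 → slow++,fast++
(s=6,f=10) a[fast]=9≠a[slow]=8 write a[7]=9 → slow++,fast++
(s=7,f=11) a[fast]=10≠a[slow]=9 write a[8]=10 → slow++,fast++
(s=8,f=12) a[fast]=12≠a[slow]=10 write a[9]=12 → slow++,fast++
(s=9,f=13) a[fast]=14≠a[slow]=12 write a[10]=14 → slow++,fast++
(s=10,f=14) a[fast]=14=a[slow] dup → fast++

length 10; prefix = [1, 2, 4, 5, 6, 8, 9, 10, 12, 14]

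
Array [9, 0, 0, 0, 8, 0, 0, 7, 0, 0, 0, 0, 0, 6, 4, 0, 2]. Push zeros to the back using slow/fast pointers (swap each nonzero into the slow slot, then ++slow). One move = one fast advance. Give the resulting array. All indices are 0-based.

slow=0 fast=0: a[fast]=9≠0 swap→a[0]=9, slow++,fast++
slow=1 fast=1: a[fast]=0, fast++
slow=1 fast=2: a[fast]=0, fast++
slow=1 fast=3: a[fast]=0, fast++
slow=1 fast=4: a[fast]=8≠0 swap→a[1]=8, slow++,fast++
slow=2 fast=5: a[fast]=0, fast++
slow=2 fast=6: a[fast]=0, fast++
slow=2 fast=7: a[fast]=7≠0 swap→a[2]=7, slow++,fast++
slow=3 fast=8: a[fast]=0, fast++
slow=3 fast=9: a[fast]=0, fast++
slow=3 fast=10: a[fast]=0, fast++
slow=3 fast=11: a[fast]=0, fast++
slow=3 fast=12: a[fast]=0, fast++
slow=3 fast=13: a[fast]=6≠0 swap→a[3]=6, slow++,fast++
slow=4 fast=14: a[fast]=4≠0 swap→a[4]=4, slow++,fast++
slow=5 fast=15: a[fast]=0, fast++
slow=5 fast=16: a[fast]=2≠0 swap→a[5]=2, slow++,fast++

[9, 8, 7, 6, 4, 2, 0, 0, 0, 0, 0, 0, 0, 0, 0, 0, 0]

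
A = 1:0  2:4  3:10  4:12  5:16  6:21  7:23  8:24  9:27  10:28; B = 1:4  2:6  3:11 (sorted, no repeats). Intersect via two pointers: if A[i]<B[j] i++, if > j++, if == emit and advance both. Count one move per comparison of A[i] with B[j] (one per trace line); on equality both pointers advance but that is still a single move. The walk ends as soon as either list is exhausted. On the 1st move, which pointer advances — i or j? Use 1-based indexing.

[i=1,j=1] 0<4 → i++

i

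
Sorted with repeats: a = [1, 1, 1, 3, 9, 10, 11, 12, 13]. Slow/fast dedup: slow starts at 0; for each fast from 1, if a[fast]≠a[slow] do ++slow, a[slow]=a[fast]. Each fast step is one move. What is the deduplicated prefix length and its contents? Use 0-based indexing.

slow=0 fast=1: a[fast]=1=a[slow] dup, fast++
slow=0 fast=2: a[fast]=1=a[slow] dup, fast++
slow=0 fast=3: a[fast]=3≠a[slow]=1 write a[1]=3, slow++,fast++
slow=1 fast=4: a[fast]=9≠a[slow]=3 write a[2]=9, slow++,fast++
slow=2 fast=5: a[fast]=10≠a[slow]=9 write a[3]=10, slow++,fast++
slow=3 fast=6: a[fast]=11≠a[slow]=10 write a[4]=11, slow++,fast++
slow=4 fast=7: a[fast]=12≠a[slow]=11 write a[5]=12, slow++,fast++
slow=5 fast=8: a[fast]=13≠a[slow]=12 write a[6]=13, slow++,fast++

length 7; prefix = [1, 3, 9, 10, 11, 12, 13]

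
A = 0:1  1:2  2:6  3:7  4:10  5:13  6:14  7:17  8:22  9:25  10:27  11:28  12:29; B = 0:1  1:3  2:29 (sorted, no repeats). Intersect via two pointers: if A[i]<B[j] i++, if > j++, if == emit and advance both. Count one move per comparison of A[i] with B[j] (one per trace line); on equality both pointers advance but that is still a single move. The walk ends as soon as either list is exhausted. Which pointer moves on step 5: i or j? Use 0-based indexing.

i

i=0 j=0: 1==1 emit, i++,j++
i=1 j=1: 2<3, i++
i=2 j=1: 6>3, j++
i=2 j=2: 6<29, i++
i=3 j=2: 7<29, i++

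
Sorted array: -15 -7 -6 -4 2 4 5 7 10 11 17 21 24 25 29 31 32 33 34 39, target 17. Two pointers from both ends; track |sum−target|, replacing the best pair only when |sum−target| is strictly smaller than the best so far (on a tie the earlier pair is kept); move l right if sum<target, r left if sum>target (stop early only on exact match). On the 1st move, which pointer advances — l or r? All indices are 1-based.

[1,20] -15+39=24 d=7 * → r--

r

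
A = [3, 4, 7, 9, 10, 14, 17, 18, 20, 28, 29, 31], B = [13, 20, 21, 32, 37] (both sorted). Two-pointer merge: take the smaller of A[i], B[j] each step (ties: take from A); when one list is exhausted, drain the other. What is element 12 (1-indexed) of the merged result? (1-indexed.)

i=1 j=1: A[i]=3<=B[j]=13 take 3, i++
i=2 j=1: A[i]=4<=B[j]=13 take 4, i++
i=3 j=1: A[i]=7<=B[j]=13 take 7, i++
i=4 j=1: A[i]=9<=B[j]=13 take 9, i++
i=5 j=1: A[i]=10<=B[j]=13 take 10, i++
i=6 j=1: A[i]=14>B[j]=13 take 13, j++
i=6 j=2: A[i]=14<=B[j]=20 take 14, i++
i=7 j=2: A[i]=17<=B[j]=20 take 17, i++
i=8 j=2: A[i]=18<=B[j]=20 take 18, i++
i=9 j=2: A[i]=20<=B[j]=20 take 20, i++
i=10 j=2: A[i]=28>B[j]=20 take 20, j++
i=10 j=3: A[i]=28>B[j]=21 take 21, j++
i=10 j=4: A[i]=28<=B[j]=32 take 28, i++
i=11 j=4: A[i]=29<=B[j]=32 take 29, i++
i=12 j=4: A[i]=31<=B[j]=32 take 31, i++
i=13 j=4: A done, take B[j]=32, j++
i=13 j=5: A done, take B[j]=37, j++

merged[12] = 21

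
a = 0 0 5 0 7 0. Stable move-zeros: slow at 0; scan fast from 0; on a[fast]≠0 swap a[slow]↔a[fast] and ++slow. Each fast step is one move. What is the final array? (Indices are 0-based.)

[5, 7, 0, 0, 0, 0]

slow=0 fast=0: a[fast]=0, fast++
slow=0 fast=1: a[fast]=0, fast++
slow=0 fast=2: a[fast]=5≠0 swap→a[0]=5, slow++,fast++
slow=1 fast=3: a[fast]=0, fast++
slow=1 fast=4: a[fast]=7≠0 swap→a[1]=7, slow++,fast++
slow=2 fast=5: a[fast]=0, fast++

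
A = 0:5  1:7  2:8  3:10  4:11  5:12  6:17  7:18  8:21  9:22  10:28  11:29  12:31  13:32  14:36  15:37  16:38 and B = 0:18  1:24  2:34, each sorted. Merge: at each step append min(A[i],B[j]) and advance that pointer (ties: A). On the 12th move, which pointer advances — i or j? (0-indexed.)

i=0 j=0: A[i]=5<=B[j]=18 take 5, i++
i=1 j=0: A[i]=7<=B[j]=18 take 7, i++
i=2 j=0: A[i]=8<=B[j]=18 take 8, i++
i=3 j=0: A[i]=10<=B[j]=18 take 10, i++
i=4 j=0: A[i]=11<=B[j]=18 take 11, i++
i=5 j=0: A[i]=12<=B[j]=18 take 12, i++
i=6 j=0: A[i]=17<=B[j]=18 take 17, i++
i=7 j=0: A[i]=18<=B[j]=18 take 18, i++
i=8 j=0: A[i]=21>B[j]=18 take 18, j++
i=8 j=1: A[i]=21<=B[j]=24 take 21, i++
i=9 j=1: A[i]=22<=B[j]=24 take 22, i++
i=10 j=1: A[i]=28>B[j]=24 take 24, j++

j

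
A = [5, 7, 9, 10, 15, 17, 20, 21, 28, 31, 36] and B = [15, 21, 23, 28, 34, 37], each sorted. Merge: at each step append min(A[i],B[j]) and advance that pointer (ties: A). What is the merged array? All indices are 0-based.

i=0 j=0: A[i]=5<=B[j]=15 take 5, i++
i=1 j=0: A[i]=7<=B[j]=15 take 7, i++
i=2 j=0: A[i]=9<=B[j]=15 take 9, i++
i=3 j=0: A[i]=10<=B[j]=15 take 10, i++
i=4 j=0: A[i]=15<=B[j]=15 take 15, i++
i=5 j=0: A[i]=17>B[j]=15 take 15, j++
i=5 j=1: A[i]=17<=B[j]=21 take 17, i++
i=6 j=1: A[i]=20<=B[j]=21 take 20, i++
i=7 j=1: A[i]=21<=B[j]=21 take 21, i++
i=8 j=1: A[i]=28>B[j]=21 take 21, j++
i=8 j=2: A[i]=28>B[j]=23 take 23, j++
i=8 j=3: A[i]=28<=B[j]=28 take 28, i++
i=9 j=3: A[i]=31>B[j]=28 take 28, j++
i=9 j=4: A[i]=31<=B[j]=34 take 31, i++
i=10 j=4: A[i]=36>B[j]=34 take 34, j++
i=10 j=5: A[i]=36<=B[j]=37 take 36, i++
i=11 j=5: A done, take B[j]=37, j++

[5, 7, 9, 10, 15, 15, 17, 20, 21, 21, 23, 28, 28, 31, 34, 36, 37]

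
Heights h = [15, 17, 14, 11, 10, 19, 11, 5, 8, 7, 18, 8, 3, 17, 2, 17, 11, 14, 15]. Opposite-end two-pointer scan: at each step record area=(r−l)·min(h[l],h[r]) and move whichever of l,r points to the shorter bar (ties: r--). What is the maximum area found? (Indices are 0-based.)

[0,18] min(15,15)*18=270 best=270 * → r--
[0,17] min(15,14)*17=238 best=270 → r--
[0,16] min(15,11)*16=176 best=270 → r--
[0,15] min(15,17)*15=225 best=270 → l++
[1,15] min(17,17)*14=238 best=270 → r--
[1,14] min(17,2)*13=26 best=270 → r--
[1,13] min(17,17)*12=204 best=270 → r--
[1,12] min(17,3)*11=33 best=270 → r--
[1,11] min(17,8)*10=80 best=270 → r--
[1,10] min(17,18)*9=153 best=270 → l++
[2,10] min(14,18)*8=112 best=270 → l++
[3,10] min(11,18)*7=77 best=270 → l++
[4,10] min(10,18)*6=60 best=270 → l++
[5,10] min(19,18)*5=90 best=270 → r--
[5,9] min(19,7)*4=28 best=270 → r--
[5,8] min(19,8)*3=24 best=270 → r--
[5,7] min(19,5)*2=10 best=270 → r--
[5,6] min(19,11)*1=11 best=270 → r--

max area = 270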